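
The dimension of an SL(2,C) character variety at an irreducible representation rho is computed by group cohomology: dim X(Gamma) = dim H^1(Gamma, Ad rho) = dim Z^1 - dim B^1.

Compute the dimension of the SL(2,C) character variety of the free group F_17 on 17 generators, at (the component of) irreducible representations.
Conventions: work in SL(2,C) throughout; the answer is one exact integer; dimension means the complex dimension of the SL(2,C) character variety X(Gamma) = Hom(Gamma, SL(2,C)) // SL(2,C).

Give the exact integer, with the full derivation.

48

The free group F_17: 17 generators, no relators.
Z^1(Gamma, Ad rho) = (sl_2)^17: a cocycle is a free choice of one sl_2 vector per generator, so dim Z^1 = 3*17 = 51.
At an irreducible rho the centralizer of the image in sl_2 is 0, so the coboundary map sl_2 -> Z^1 is injective: dim B^1 = 3.
Therefore dim X = 51 - 3 = 48.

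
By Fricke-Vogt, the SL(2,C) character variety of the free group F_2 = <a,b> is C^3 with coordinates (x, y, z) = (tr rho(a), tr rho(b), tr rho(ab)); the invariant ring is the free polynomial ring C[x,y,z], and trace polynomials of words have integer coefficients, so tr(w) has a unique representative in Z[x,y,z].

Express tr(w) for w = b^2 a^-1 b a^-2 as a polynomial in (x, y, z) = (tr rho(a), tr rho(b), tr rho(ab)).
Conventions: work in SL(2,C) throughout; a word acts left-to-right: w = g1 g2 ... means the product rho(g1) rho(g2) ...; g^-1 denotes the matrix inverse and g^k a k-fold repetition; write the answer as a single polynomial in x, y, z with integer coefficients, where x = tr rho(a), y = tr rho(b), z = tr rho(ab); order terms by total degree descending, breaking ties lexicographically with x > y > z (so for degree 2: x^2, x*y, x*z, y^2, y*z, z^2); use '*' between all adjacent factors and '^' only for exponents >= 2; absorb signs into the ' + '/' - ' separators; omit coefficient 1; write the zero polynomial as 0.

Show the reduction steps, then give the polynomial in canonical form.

x^3*y^3 - 2*x^2*y^2*z - x^3*y - x*y^3 + x*y*z^2 + x^2*z + y^2*z + x*y - z

tr(b^2) = tr(b) * tr(b) - tr(1) = y^2 - 2
tr(b^3) = tr(b) * tr(b^2) - tr(b) = y^3 - 3*y
tr(b a b) = tr(b) * tr(a b) - tr(a) = y*z - x
tr(b^3 a) = tr(b) * tr(b a b) - tr(b a) = y^2*z - x*y - z
tr(b a^-1 b^2) = tr(b^3) * tr(a) - tr(b^3 a) = x*y^3 - y^2*z - 2*x*y + z
tr(a b a b) = tr(a b) * tr(a b) - tr(1)   [split at repeated a] = z^2 - 2
tr(a b a) = tr(a) * tr(b a) - tr(b) = x*z - y
tr(b^2 a b a) = tr(b) * tr(a b a b) - tr(a b a) = y*z^2 - x*z - y
tr(b a^-1 b^2 a) = tr(b^2 a b) * tr(a) - tr(b^2 a b a) = x*y^2*z - x^2*y - y*z^2 + y
tr(a^-1 b^2 a^-1 b) = tr(b a^-1 b^2) * tr(a) - tr(b a^-1 b^2 a) = x^2*y^3 - 2*x*y^2*z - x^2*y + y*z^2 + x*z - y
tr(b^2 a^-1 b a^-2) = tr(a^-1 b^2 a^-1 b) * tr(a) - tr(a^-1 b^2 a^-1 b a) = x^3*y^3 - 2*x^2*y^2*z - x^3*y - x*y^3 + x*y*z^2 + x^2*z + y^2*z + x*y - z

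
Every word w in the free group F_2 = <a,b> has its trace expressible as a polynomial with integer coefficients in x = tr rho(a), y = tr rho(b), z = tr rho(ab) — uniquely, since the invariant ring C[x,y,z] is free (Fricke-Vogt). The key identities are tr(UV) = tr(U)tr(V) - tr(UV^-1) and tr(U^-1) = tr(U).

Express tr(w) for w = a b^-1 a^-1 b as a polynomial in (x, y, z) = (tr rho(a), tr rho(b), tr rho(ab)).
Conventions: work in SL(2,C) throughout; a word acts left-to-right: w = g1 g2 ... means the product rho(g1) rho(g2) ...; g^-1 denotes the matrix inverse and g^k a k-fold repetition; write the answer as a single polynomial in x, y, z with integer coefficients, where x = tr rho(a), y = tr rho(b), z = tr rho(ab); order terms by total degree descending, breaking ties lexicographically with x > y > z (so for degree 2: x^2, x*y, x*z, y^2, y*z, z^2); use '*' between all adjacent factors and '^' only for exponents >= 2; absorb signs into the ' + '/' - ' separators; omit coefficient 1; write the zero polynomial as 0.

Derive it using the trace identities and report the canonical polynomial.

trace(a b a) = trace(a) trace(b a) - trace(b)   [square of a] = x*z - y
use: trace(a b a b) = trace(a b) trace(a b) - trace(1)   [split at a repeated a] = z^2 - 2
trace(b a b^-1 a) = trace(a b a) trace(b) - trace(a b a b)   [inverse elimination on b] = x*y*z - y^2 - z^2 + 2
use: trace(a b^-1 a^-1 b) = trace(b a b^-1) trace(a) - trace(b a b^-1 a)   [inverse elimination on a] = -x*y*z + x^2 + y^2 + z^2 - 2

-x*y*z + x^2 + y^2 + z^2 - 2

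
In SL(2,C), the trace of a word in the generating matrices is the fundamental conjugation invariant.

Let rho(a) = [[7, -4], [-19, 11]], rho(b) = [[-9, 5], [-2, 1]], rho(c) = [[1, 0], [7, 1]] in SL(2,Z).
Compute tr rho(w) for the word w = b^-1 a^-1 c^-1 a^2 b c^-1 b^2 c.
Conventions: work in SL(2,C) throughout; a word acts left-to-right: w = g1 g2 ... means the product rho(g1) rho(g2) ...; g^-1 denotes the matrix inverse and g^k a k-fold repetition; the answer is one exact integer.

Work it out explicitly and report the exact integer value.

rho(b^-1) = [[1, -5], [2, -9]]
... * rho(a^-1) = [[11, 4], [19, 7]]  ->  [[-84, -31], [-149, -55]]
... * rho(c^-1) = [[1, 0], [-7, 1]]  ->  [[133, -31], [236, -55]]
... * rho(a) = [[7, -4], [-19, 11]]  ->  [[1520, -873], [2697, -1549]]
... * rho(a) = [[7, -4], [-19, 11]]  ->  [[27227, -15683], [48310, -27827]]
... * rho(b) = [[-9, 5], [-2, 1]]  ->  [[-213677, 120452], [-379136, 213723]]
... * rho(c^-1) = [[1, 0], [-7, 1]]  ->  [[-1056841, 120452], [-1875197, 213723]]
... * rho(b) = [[-9, 5], [-2, 1]]  ->  [[9270665, -5163753], [16449327, -9162262]]
... * rho(b) = [[-9, 5], [-2, 1]]  ->  [[-73108479, 41189572], [-129719419, 73084373]]
... * rho(c) = [[1, 0], [7, 1]]  ->  [[215218525, 41189572], [381871192, 73084373]]
tr = 215218525 + 73084373 = 288302898

288302898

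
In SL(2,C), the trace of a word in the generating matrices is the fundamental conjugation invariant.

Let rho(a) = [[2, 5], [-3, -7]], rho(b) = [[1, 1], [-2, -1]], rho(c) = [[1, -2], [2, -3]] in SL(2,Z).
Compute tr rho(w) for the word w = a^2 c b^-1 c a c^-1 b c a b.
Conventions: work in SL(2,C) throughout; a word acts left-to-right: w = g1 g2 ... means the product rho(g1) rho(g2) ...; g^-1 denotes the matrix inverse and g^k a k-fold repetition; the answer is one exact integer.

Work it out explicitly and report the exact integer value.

rho(a) = [[2, 5], [-3, -7]]
... * rho(a) = [[2, 5], [-3, -7]]  ->  [[-11, -25], [15, 34]]
... * rho(c) = [[1, -2], [2, -3]]  ->  [[-61, 97], [83, -132]]
... * rho(b^-1) = [[-1, -1], [2, 1]]  ->  [[255, 158], [-347, -215]]
... * rho(c) = [[1, -2], [2, -3]]  ->  [[571, -984], [-777, 1339]]
... * rho(a) = [[2, 5], [-3, -7]]  ->  [[4094, 9743], [-5571, -13258]]
... * rho(c^-1) = [[-3, 2], [-2, 1]]  ->  [[-31768, 17931], [43229, -24400]]
... * rho(b) = [[1, 1], [-2, -1]]  ->  [[-67630, -49699], [92029, 67629]]
... * rho(c) = [[1, -2], [2, -3]]  ->  [[-167028, 284357], [227287, -386945]]
... * rho(a) = [[2, 5], [-3, -7]]  ->  [[-1187127, -2825639], [1615409, 3845050]]
... * rho(b) = [[1, 1], [-2, -1]]  ->  [[4464151, 1638512], [-6074691, -2229641]]
tr = 4464151 + -2229641 = 2234510

2234510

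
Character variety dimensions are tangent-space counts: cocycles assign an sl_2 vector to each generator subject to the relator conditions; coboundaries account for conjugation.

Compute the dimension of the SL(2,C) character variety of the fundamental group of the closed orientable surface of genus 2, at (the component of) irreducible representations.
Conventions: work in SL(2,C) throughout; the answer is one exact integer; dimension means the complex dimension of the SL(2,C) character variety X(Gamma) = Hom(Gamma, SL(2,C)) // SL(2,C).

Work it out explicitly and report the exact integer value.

6

The genus-2 surface group: 2g = 4 generators, one relator prod [a_i, b_i].
Before the relator condition, cocycle space has dim 3*4 = 12.
d_2 is surjective at irreducible rho (its cokernel H^2 is dual to H^0 = 0), so dim Z^1 = 12 - 3 = 9.
dim B^1 = 3 (coboundaries, injective at irreducible rho).
Hence dim X = 9 - 3 = 6.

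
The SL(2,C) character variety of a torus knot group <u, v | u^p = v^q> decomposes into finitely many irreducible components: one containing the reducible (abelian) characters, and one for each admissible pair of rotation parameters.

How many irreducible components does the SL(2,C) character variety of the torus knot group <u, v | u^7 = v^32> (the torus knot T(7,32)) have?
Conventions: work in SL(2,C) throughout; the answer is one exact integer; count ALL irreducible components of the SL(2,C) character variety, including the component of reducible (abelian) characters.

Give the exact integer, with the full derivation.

94

In the torus knot group T(7,32), u^7 = v^32 is central, so an irreducible representation sends it to +I or -I (Schur).
So on each irreducible component the traces are pinned: tr(u) = 2*cos(pi*alpha/7) with 1 <= alpha <= 6, tr(v) = 2*cos(pi*beta/32) with 1 <= beta <= 31.
The two central values (-1)^alpha I and (-1)^beta I must be the same matrix, so alpha and beta share a parity.
count pairs: odd alpha (3 choices) x odd beta (16), plus even alpha (3) x even beta (15): 3*16 + 3*15 = 93.
components with irreducible characters: 93; plus the single component of reducible (abelian) characters: total 94.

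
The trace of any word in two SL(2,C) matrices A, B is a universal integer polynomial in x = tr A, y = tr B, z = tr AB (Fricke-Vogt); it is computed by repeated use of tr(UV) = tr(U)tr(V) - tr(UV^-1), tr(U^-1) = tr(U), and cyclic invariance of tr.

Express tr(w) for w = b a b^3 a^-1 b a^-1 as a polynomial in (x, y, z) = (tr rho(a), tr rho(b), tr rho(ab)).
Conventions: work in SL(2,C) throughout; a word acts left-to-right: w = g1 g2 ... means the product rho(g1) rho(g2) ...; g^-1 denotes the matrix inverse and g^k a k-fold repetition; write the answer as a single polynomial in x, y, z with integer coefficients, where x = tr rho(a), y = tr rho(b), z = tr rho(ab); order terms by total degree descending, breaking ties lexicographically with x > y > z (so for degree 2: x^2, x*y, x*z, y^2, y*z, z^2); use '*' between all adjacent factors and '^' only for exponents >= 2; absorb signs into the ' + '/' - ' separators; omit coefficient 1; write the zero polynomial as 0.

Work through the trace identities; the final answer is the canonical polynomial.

x^2*y^4*z - x^3*y^3 - 2*x*y^3*z^2 + y^2*z^3 + x^3*y + x*y^3 + 2*x*y*z^2 - x^2*z - 2*y^2*z - z^3 - x*y + 3*z

tr(a b^2) = tr(b) tr(a b) - tr(a) = y*z - x
next, tr(a b^3) = tr(b) tr(a b^2) - tr(a b) = y^2*z - x*y - z
tr(b a b^3) = tr(b) tr(a b^3) - tr(a b^2) = y^3*z - x*y^2 - 2*y*z + x
tr(b^2 a b^3) = tr(b) tr(b a b^3) - tr(b a b^2) = y^4*z - x*y^3 - 3*y^2*z + 2*x*y + z
tr(a b a b) = tr(a b) tr(a b) - tr(1) = z^2 - 2
tr(a b a) = tr(a) tr(b a) - tr(b) = x*z - y
and tr(a b^2 a b) = tr(b) tr(a b a b) - tr(a b a) = y*z^2 - x*z - y
tr(b^2) = tr(b) tr(b) - tr(1) = y^2 - 2
tr(a b^2 a) = tr(a) tr(b^2 a) - tr(b^2) = x*y*z - x^2 - y^2 + 2
tr(a b^2 a b^2) = tr(b) tr(a b^2 a b) - tr(a b^2 a) = y^2*z^2 - 2*x*y*z + x^2 - 2
tr(b^2 a b^3 a) = tr(b) tr(a b^2 a b^2) - tr(a b^2 a b) = y^3*z^2 - 2*x*y^2*z + x^2*y - y*z^2 + x*z - y
and tr(b a b^3 a^-1 b) = tr(b^2 a b^3) tr(a) - tr(b^2 a b^3 a) = x*y^4*z - x^2*y^3 - y^3*z^2 - x*y^2*z + x^2*y + y*z^2 + y
next, tr(a b a b^3) = tr(b) tr(a b a b^2) - tr(a b a b) = y^2*z^2 - x*y*z - y^2 - z^2 + 2
next, tr(b a b a b^3) = tr(b) tr(a b a b^3) - tr(a b a b^2) = y^3*z^2 - x*y^2*z - y^3 - 2*y*z^2 + x*z + 3*y
and tr(a b a b a b) = tr(b a) tr(b a b a) - tr(b^-1 a^-1) = z^3 - 3*z
tr(a b a b a) = tr(a) tr(b a b a) - tr(b a b) = x*z^2 - y*z - x
and tr(b a b a b a b) = tr(b) tr(a b a b a b) - tr(a b a b a) = y*z^3 - x*z^2 - 2*y*z + x
tr(b a b a b^3 a) = tr(b) tr(b a b a b a b) - tr(b a b a b a) = y^2*z^3 - x*y*z^2 - 2*y^2*z - z^3 + x*y + 3*z
next, tr(b a b^3 a^-1 b a) = tr(b a b a b^3) tr(a) - tr(b a b a b^3 a) = x*y^3*z^2 - x^2*y^2*z - y^2*z^3 - x*y^3 - x*y*z^2 + x^2*z + 2*y^2*z + z^3 + 2*x*y - 3*z
tr(b a b^3 a^-1 b a^-1) = tr(b a b^3 a^-1 b) tr(a) - tr(b a b^3 a^-1 b a) = x^2*y^4*z - x^3*y^3 - 2*x*y^3*z^2 + y^2*z^3 + x^3*y + x*y^3 + 2*x*y*z^2 - x^2*z - 2*y^2*z - z^3 - x*y + 3*z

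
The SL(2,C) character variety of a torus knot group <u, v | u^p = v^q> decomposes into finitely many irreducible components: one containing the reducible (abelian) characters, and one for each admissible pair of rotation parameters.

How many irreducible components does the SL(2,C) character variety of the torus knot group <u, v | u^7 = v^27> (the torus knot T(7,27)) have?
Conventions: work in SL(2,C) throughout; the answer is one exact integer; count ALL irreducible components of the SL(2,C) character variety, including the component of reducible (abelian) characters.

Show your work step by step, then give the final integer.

For T(7,27): irreducibility forces the central element u^7 = v^27 to one of +I, -I.
So on each irreducible component the traces are pinned: tr(u) = 2*cos(pi*alpha/7) with 1 <= alpha <= 6, tr(v) = 2*cos(pi*beta/27) with 1 <= beta <= 26.
The two central values (-1)^alpha I and (-1)^beta I must be the same matrix, so alpha and beta share a parity.
Counting: 3 odd alphas x 13 odd betas + 3 even alphas x 13 even betas = 39 + 39 = 78.
components with irreducible characters: 78; plus the single component of reducible (abelian) characters: total 79.

79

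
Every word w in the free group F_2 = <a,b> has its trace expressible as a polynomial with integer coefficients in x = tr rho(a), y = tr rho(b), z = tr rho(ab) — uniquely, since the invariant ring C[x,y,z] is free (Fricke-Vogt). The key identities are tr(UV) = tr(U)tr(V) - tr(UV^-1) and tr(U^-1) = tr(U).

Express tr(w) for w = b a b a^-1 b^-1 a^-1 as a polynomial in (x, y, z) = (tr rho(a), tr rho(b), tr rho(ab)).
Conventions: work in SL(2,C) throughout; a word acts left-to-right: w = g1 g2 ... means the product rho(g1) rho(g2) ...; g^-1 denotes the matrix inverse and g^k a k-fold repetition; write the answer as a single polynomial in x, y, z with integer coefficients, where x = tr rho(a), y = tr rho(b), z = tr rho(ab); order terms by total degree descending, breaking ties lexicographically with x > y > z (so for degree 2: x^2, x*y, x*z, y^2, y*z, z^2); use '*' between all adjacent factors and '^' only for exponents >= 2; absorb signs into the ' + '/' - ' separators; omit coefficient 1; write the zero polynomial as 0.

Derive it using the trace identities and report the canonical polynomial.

x*y*z^2 - x^2*z - y^2*z - z^3 + x*y + 3*z

tr(a b a) = tr(a) * tr(b a) - tr(b)  (reduce the a square) = x*z - y
tr(b a b a) = tr(b a) * tr(b a) - tr(1)  (split on b) = z^2 - 2
tr(b a b) = tr(b) * tr(a b) - tr(a)  (reduce the b square) = y*z - x
tr(a b a b a) = tr(a) * tr(b a b a) - tr(b a b)  (reduce the a square) = x*z^2 - y*z - x
tr(a b a b a b) = tr(a b a b) * tr(a b) - tr(b a)  (split on a) = z^3 - 3*z
tr(b^-1 a b a b a) = tr(a b a b a) * tr(b) - tr(a b a b a b)  (eliminate b^-1) = x*y*z^2 - y^2*z - z^3 - x*y + 3*z
tr(b a b a^-1 b^-1 a) = tr(b^-1 a b a b) * tr(a) - tr(b^-1 a b a b a)  (eliminate a^-1) = -x*y*z^2 + x^2*z + y^2*z + z^3 - 3*z
tr(b a b a^-1 b^-1 a^-1) = tr(b a b a^-1 b^-1) * tr(a) - tr(b a b a^-1 b^-1 a)  (eliminate a^-1) = x*y*z^2 - x^2*z - y^2*z - z^3 + x*y + 3*z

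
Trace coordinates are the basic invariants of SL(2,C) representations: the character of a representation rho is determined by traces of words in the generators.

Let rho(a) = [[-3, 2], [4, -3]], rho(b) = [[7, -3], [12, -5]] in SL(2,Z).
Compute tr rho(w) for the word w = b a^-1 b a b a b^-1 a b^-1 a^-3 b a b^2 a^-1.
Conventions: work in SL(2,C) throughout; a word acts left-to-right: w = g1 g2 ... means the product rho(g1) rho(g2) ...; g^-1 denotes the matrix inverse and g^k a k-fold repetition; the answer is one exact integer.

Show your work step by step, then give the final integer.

rho(b) = [[7, -3], [12, -5]]
... * rho(a^-1) = [[-3, -2], [-4, -3]]  ->  [[-9, -5], [-16, -9]]
... * rho(b) = [[7, -3], [12, -5]]  ->  [[-123, 52], [-220, 93]]
... * rho(a) = [[-3, 2], [4, -3]]  ->  [[577, -402], [1032, -719]]
... * rho(b) = [[7, -3], [12, -5]]  ->  [[-785, 279], [-1404, 499]]
... * rho(a) = [[-3, 2], [4, -3]]  ->  [[3471, -2407], [6208, -4305]]
... * rho(b^-1) = [[-5, 3], [-12, 7]]  ->  [[11529, -6436], [20620, -11511]]
... * rho(a) = [[-3, 2], [4, -3]]  ->  [[-60331, 42366], [-107904, 75773]]
... * rho(b^-1) = [[-5, 3], [-12, 7]]  ->  [[-206737, 115569], [-369756, 206699]]
... * rho(a^-1) = [[-3, -2], [-4, -3]]  ->  [[157935, 66767], [282472, 119415]]
... * rho(a^-1) = [[-3, -2], [-4, -3]]  ->  [[-740873, -516171], [-1325076, -923189]]
... * rho(a^-1) = [[-3, -2], [-4, -3]]  ->  [[4287303, 3030259], [7667984, 5419719]]
... * rho(b) = [[7, -3], [12, -5]]  ->  [[66374229, -28013204], [118712516, -50102547]]
... * rho(a) = [[-3, 2], [4, -3]]  ->  [[-311175503, 216788070], [-556547736, 387732673]]
... * rho(b) = [[7, -3], [12, -5]]  ->  [[423228319, -150413841], [756957924, -269020157]]
... * rho(b) = [[7, -3], [12, -5]]  ->  [[1157632141, -517615752], [2070463584, -925772987]]
... * rho(a^-1) = [[-3, -2], [-4, -3]]  ->  [[-1402433415, -762417026], [-2508298804, -1363608207]]
tr = -1402433415 + -1363608207 = -2766041622

-2766041622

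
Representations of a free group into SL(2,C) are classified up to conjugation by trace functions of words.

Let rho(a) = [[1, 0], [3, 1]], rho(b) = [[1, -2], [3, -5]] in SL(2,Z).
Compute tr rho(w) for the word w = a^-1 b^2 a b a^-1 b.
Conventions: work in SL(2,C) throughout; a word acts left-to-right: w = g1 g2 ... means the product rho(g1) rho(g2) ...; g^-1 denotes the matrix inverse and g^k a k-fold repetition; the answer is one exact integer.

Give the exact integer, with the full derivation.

rho(a^-1) = [[1, 0], [-3, 1]]
... * rho(b) = [[1, -2], [3, -5]]  ->  [[1, -2], [0, 1]]
... * rho(b) = [[1, -2], [3, -5]]  ->  [[-5, 8], [3, -5]]
... * rho(a) = [[1, 0], [3, 1]]  ->  [[19, 8], [-12, -5]]
... * rho(b) = [[1, -2], [3, -5]]  ->  [[43, -78], [-27, 49]]
... * rho(a^-1) = [[1, 0], [-3, 1]]  ->  [[277, -78], [-174, 49]]
... * rho(b) = [[1, -2], [3, -5]]  ->  [[43, -164], [-27, 103]]
tr = 43 + 103 = 146

146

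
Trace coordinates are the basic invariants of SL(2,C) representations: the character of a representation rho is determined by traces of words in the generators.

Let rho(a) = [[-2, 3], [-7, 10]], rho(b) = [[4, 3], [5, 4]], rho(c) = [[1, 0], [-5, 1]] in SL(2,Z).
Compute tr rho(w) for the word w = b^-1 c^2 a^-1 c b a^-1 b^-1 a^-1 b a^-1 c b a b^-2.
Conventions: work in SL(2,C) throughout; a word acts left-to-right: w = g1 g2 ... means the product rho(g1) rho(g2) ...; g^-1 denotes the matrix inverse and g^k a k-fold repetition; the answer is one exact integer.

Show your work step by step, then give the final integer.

-416758788778

rho(b^-1) = [[4, -3], [-5, 4]]
... * rho(c) = [[1, 0], [-5, 1]]  ->  [[19, -3], [-25, 4]]
... * rho(c) = [[1, 0], [-5, 1]]  ->  [[34, -3], [-45, 4]]
... * rho(a^-1) = [[10, -3], [7, -2]]  ->  [[319, -96], [-422, 127]]
... * rho(c) = [[1, 0], [-5, 1]]  ->  [[799, -96], [-1057, 127]]
... * rho(b) = [[4, 3], [5, 4]]  ->  [[2716, 2013], [-3593, -2663]]
... * rho(a^-1) = [[10, -3], [7, -2]]  ->  [[41251, -12174], [-54571, 16105]]
... * rho(b^-1) = [[4, -3], [-5, 4]]  ->  [[225874, -172449], [-298809, 228133]]
... * rho(a^-1) = [[10, -3], [7, -2]]  ->  [[1051597, -332724], [-1391159, 440161]]
... * rho(b) = [[4, 3], [5, 4]]  ->  [[2542768, 1823895], [-3363831, -2412833]]
... * rho(a^-1) = [[10, -3], [7, -2]]  ->  [[38194945, -11276094], [-50528141, 14917159]]
... * rho(c) = [[1, 0], [-5, 1]]  ->  [[94575415, -11276094], [-125113936, 14917159]]
... * rho(b) = [[4, 3], [5, 4]]  ->  [[321921190, 238621869], [-425869949, -315673172]]
... * rho(a) = [[-2, 3], [-7, 10]]  ->  [[-2314195463, 3351982260], [3061452102, -4434341567]]
... * rho(b^-1) = [[4, -3], [-5, 4]]  ->  [[-26016693152, 20350515429], [34417516243, -26921722574]]
... * rho(b^-1) = [[4, -3], [-5, 4]]  ->  [[-205819349753, 159452141172], [272278677842, -210939439025]]
tr = -205819349753 + -210939439025 = -416758788778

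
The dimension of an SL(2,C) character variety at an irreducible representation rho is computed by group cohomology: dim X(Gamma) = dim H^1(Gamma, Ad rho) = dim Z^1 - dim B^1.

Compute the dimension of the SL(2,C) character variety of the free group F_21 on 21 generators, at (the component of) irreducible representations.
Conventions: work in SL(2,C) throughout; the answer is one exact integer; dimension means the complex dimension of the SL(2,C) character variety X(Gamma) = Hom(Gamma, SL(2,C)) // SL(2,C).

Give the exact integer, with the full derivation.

60

Gamma = F_21 has 21 generators and no relators.
A cocycle picks one sl_2 vector per generator freely, giving dim Z^1 = 3*21 = 63.
Irreducibility makes the coboundary map sl_2 -> Z^1 injective (trivial centralizer), so dim B^1 = 3.
Therefore dim X = 63 - 3 = 60.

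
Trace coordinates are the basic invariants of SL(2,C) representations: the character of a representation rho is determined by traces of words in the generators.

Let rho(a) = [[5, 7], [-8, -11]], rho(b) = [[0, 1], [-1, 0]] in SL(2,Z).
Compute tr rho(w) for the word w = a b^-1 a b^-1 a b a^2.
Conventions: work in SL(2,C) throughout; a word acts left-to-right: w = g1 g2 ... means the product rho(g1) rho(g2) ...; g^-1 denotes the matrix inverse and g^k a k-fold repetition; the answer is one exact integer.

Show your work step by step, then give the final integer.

rho(a) = [[5, 7], [-8, -11]]
... * rho(b^-1) = [[0, -1], [1, 0]]  ->  [[7, -5], [-11, 8]]
... * rho(a) = [[5, 7], [-8, -11]]  ->  [[75, 104], [-119, -165]]
... * rho(b^-1) = [[0, -1], [1, 0]]  ->  [[104, -75], [-165, 119]]
... * rho(a) = [[5, 7], [-8, -11]]  ->  [[1120, 1553], [-1777, -2464]]
... * rho(b) = [[0, 1], [-1, 0]]  ->  [[-1553, 1120], [2464, -1777]]
... * rho(a) = [[5, 7], [-8, -11]]  ->  [[-16725, -23191], [26536, 36795]]
... * rho(a) = [[5, 7], [-8, -11]]  ->  [[101903, 138026], [-161680, -218993]]
tr = 101903 + -218993 = -117090

-117090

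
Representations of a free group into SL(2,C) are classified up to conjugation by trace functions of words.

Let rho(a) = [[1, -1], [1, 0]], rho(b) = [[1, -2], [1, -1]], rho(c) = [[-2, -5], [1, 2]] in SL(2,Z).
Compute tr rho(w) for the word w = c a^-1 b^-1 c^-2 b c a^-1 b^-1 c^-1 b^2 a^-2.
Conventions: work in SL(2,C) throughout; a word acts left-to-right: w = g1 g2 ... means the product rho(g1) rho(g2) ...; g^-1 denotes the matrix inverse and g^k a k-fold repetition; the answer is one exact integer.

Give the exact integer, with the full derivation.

rho(c) = [[-2, -5], [1, 2]]
... * rho(a^-1) = [[0, 1], [-1, 1]]  ->  [[5, -7], [-2, 3]]
... * rho(b^-1) = [[-1, 2], [-1, 1]]  ->  [[2, 3], [-1, -1]]
... * rho(c^-1) = [[2, 5], [-1, -2]]  ->  [[1, 4], [-1, -3]]
... * rho(c^-1) = [[2, 5], [-1, -2]]  ->  [[-2, -3], [1, 1]]
... * rho(b) = [[1, -2], [1, -1]]  ->  [[-5, 7], [2, -3]]
... * rho(c) = [[-2, -5], [1, 2]]  ->  [[17, 39], [-7, -16]]
... * rho(a^-1) = [[0, 1], [-1, 1]]  ->  [[-39, 56], [16, -23]]
... * rho(b^-1) = [[-1, 2], [-1, 1]]  ->  [[-17, -22], [7, 9]]
... * rho(c^-1) = [[2, 5], [-1, -2]]  ->  [[-12, -41], [5, 17]]
... * rho(b) = [[1, -2], [1, -1]]  ->  [[-53, 65], [22, -27]]
... * rho(b) = [[1, -2], [1, -1]]  ->  [[12, 41], [-5, -17]]
... * rho(a^-1) = [[0, 1], [-1, 1]]  ->  [[-41, 53], [17, -22]]
... * rho(a^-1) = [[0, 1], [-1, 1]]  ->  [[-53, 12], [22, -5]]
tr = -53 + -5 = -58

-58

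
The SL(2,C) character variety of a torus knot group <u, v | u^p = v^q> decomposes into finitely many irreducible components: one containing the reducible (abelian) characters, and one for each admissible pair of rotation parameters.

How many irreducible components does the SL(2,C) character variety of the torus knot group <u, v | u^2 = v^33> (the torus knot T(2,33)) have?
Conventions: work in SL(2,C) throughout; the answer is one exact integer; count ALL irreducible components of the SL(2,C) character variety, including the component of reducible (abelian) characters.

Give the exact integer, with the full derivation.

Gamma = < u, v | u^2 = v^33 > (torus knot T(2,33)); the central element u^2 = v^33 acts as +I or -I in any irreducible SL(2,C) representation.
On an irreducible component, tr(u) is locked at 2*cos(pi*alpha/2) for some alpha in 1..1, and tr(v) at 2*cos(pi*beta/33) for some beta in 1..32.
The two central values (-1)^alpha I and (-1)^beta I must be the same matrix, so alpha and beta share a parity.
count pairs: odd alpha (1 choices) x odd beta (16), plus even alpha (0) x even beta (16): 1*16 + 0*16 = 16.
That is 16 components of irreducible characters, and with the reducible (abelian) component the total is 17.

17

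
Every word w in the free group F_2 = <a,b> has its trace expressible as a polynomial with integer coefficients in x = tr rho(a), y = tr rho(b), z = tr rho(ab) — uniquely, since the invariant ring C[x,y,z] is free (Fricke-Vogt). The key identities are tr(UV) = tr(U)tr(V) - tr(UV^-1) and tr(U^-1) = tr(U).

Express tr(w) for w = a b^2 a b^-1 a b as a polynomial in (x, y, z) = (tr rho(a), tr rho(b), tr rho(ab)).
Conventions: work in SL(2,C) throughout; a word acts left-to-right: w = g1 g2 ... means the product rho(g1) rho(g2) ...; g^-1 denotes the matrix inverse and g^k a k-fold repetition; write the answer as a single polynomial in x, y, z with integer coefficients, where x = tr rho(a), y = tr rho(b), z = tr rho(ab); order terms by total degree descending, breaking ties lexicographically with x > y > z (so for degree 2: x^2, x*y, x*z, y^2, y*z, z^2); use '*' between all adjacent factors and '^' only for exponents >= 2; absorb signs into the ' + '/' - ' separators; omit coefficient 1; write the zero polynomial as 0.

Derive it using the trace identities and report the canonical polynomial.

trace(b a b a) = trace(a b) * trace(a b) - trace(1)   [split at a repeated a] = z^2 - 2
trace(b a b) = trace(b) * trace(a b) - trace(a)   [square of b] = y*z - x
trace(a^2 b a b) = trace(a) * trace(b a b a) - trace(b a b)   [square of a] = x*z^2 - y*z - x
trace(b a^2) = trace(a) * trace(b a) - trace(b)   [square of a] = x*z - y
trace(a^2 b a) = trace(a) * trace(b a^2) - trace(b a)   [square of a] = x^2*z - x*y - z
trace(a b a b^2 a) = trace(b) * trace(a^2 b a b) - trace(a^2 b a)   [square of b] = x*y*z^2 - x^2*z - y^2*z + z
trace(a b a b a b) = trace(b a b a) * trace(b a) - trace(a b)   [split at a repeated b] = z^3 - 3*z
trace(a b a b^2 a b) = trace(b) * trace(a b a b a b) - trace(a b a b a)   [square of b] = y*z^3 - x*z^2 - 2*y*z + x
trace(a b^2 a b^-1 a b) = trace(a b a b^2 a) * trace(b) - trace(a b a b^2 a b)   [inverse elimination on b] = x*y^2*z^2 - x^2*y*z - y^3*z - y*z^3 + x*z^2 + 3*y*z - x

x*y^2*z^2 - x^2*y*z - y^3*z - y*z^3 + x*z^2 + 3*y*z - x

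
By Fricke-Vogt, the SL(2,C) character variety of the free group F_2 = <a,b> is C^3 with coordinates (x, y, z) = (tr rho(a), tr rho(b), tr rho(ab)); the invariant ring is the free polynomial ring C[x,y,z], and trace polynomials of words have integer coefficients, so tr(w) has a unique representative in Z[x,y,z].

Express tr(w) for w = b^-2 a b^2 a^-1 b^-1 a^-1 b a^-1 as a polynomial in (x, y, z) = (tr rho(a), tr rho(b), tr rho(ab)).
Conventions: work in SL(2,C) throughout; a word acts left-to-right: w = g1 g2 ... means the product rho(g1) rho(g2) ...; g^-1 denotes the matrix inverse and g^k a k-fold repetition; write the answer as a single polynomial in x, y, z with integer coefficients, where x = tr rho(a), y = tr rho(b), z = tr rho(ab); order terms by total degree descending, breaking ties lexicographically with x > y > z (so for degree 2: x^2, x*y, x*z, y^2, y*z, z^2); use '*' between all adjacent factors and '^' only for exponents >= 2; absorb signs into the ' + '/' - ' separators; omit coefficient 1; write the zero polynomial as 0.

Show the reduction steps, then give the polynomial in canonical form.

trace(b^2) = trace(b)*trace(b) - trace(1) = y^2 - 2
trace(b^3) = trace(b)*trace(b^2) - trace(b) = y^3 - 3*y
trace(b a b) = trace(b)*trace(a b) - trace(a) = y*z - x
trace(a b^3) = trace(b)*trace(b a b) - trace(b a) = y^2*z - x*y - z
trace(b a b^3) = trace(b)*trace(a b^3) - trace(a b^2) = y^3*z - x*y^2 - 2*y*z + x
trace(a b a b) = trace(a b)*trace(a b) - trace(1)   [split at repeated a] = z^2 - 2
trace(a b a) = trace(a)*trace(b a) - trace(b) = x*z - y
trace(a b a b^2) = trace(b)*trace(a b a b) - trace(a b a) = y*z^2 - x*z - y
trace(b a b^3 a) = trace(b)*trace(a b a b^2) - trace(a b a b) = y^2*z^2 - x*y*z - y^2 - z^2 + 2
trace(a b^3 a^-1 b) = trace(b a b^3)*trace(a) - trace(b a b^3 a) = x*y^3*z - x^2*y^2 - y^2*z^2 - x*y*z + x^2 + y^2 + z^2 - 2
trace(b a^-1 b^-1 a b^2) = trace(a b^3 a^-1)*trace(b) - trace(a b^3 a^-1 b) = -x*y^3*z + x^2*y^2 + y^4 + y^2*z^2 + x*y*z - x^2 - 4*y^2 - z^2 + 2
trace(a^2) = trace(a)*trace(a) - trace(1) = x^2 - 2
trace(a b^2 a) = trace(b)*trace(a^2 b) - trace(a^2) = x*y*z - x^2 - y^2 + 2
trace(b a b^2 a b) = trace(b)*trace(a b^2 a b) - trace(a b^2 a) = y^2*z^2 - 2*x*y*z + x^2 - 2
trace(a b a b a b) = trace(b a)*trace(b a b a) - trace(b^-1 a^-1)   [split at repeated b] = z^3 - 3*z
trace(a b a b a) = trace(a)*trace(b a b a) - trace(b a b) = x*z^2 - y*z - x
trace(b a b^2 a b a) = trace(b)*trace(a b a b a b) - trace(a b a b a) = y*z^3 - x*z^2 - 2*y*z + x
trace(a b^2 a b a^-1 b) = trace(b a b^2 a b)*trace(a) - trace(b a b^2 a b a) = x*y^2*z^2 - 2*x^2*y*z - y*z^3 + x^3 + x*z^2 + 2*y*z - 3*x
trace(b a^-1 b^-1 a b^2 a) = trace(a b^2 a b a^-1)*trace(b) - trace(a b^2 a b a^-1 b) = -x*y^2*z^2 + 2*x^2*y*z + y^3*z + y*z^3 - x^3 - x*y^2 - x*z^2 - 3*y*z + 3*x
trace(b a^-1 b^-1 a b^2 a^-1) = trace(b a^-1 b^-1 a b^2)*trace(a) - trace(b a^-1 b^-1 a b^2 a) = -x^2*y^3*z + x^3*y^2 + x*y^4 + 2*x*y^2*z^2 - x^2*y*z - y^3*z - y*z^3 - 3*x*y^2 + 3*y*z - x
trace(a b^2 a^-2 b a^-1 b^-1) = trace(b a^-1 b^-1 a b^2 a^-1)*trace(a) - trace(b a^-1 b^-1 a b^2) = -x^3*y^3*z + x^4*y^2 + x^2*y^4 + 2*x^2*y^2*z^2 - x^3*y*z - x*y*z^3 - 4*x^2*y^2 - y^4 - y^2*z^2 + 2*x*y*z + 4*y^2 + z^2 - 2
trace(a^-1 b^3) = trace(b^3)*trace(a) - trace(b^3 a) = x*y^3 - y^2*z - 2*x*y + z
trace(b^2 a^-2 b) = trace(a^-1 b^3)*trace(a) - trace(a^-1 b^3 a) = x^2*y^3 - x*y^2*z - 2*x^2*y - y^3 + x*z + 3*y
trace(a^-1 b a^-1 b^-2 a b^2 a^-1) = trace(a b^2 a^-2 b a^-1 b^-1)*trace(b) - trace(a b^2 a^-2 b a^-1) = -x^3*y^4*z + x^4*y^3 + x^2*y^5 + 2*x^2*y^3*z^2 - x^3*y^2*z - x*y^2*z^3 - 5*x^2*y^3 - y^5 - y^3*z^2 + 3*x*y^2*z + 2*x^2*y + 5*y^3 + y*z^2 - x*z - 5*y
trace(b^4) = trace(b)*trace(b^3) - trace(b^2) = y^4 - 4*y^2 + 2
trace(b a^-1 b^3) = trace(b^4)*trace(a) - trace(b^4 a) = x*y^4 - y^3*z - 3*x*y^2 + 2*y*z + x
trace(b a^-1 b^3 a) = trace(b^3 a b)*trace(a) - trace(b^3 a b a) = x*y^3*z - x^2*y^2 - y^2*z^2 - x*y*z + x^2 + y^2 + z^2 - 2
trace(b^2 a^-1 b a^-1 b) = trace(b a^-1 b^3)*trace(a) - trace(b a^-1 b^3 a) = x^2*y^4 - 2*x*y^3*z - 2*x^2*y^2 + y^2*z^2 + 3*x*y*z - y^2 - z^2 + 2
trace(b a b^4) = trace(b)*trace(b a b^3) - trace(b a b^2) = y^4*z - x*y^3 - 3*y^2*z + 2*x*y + z
trace(b a b^4 a) = trace(b)*trace(a b a b^3) - trace(a b a b^2) = y^3*z^2 - x*y^2*z - y^3 - 2*y*z^2 + x*z + 3*y
trace(b a^-1 b a b^3) = trace(b a b^4)*trace(a) - trace(b a b^4 a) = x*y^4*z - x^2*y^3 - y^3*z^2 - 2*x*y^2*z + 2*x^2*y + y^3 + 2*y*z^2 - 3*y
trace(b a b^3 a b) = trace(b)*trace(b a b^2 a b) - trace(b a b^2 a) = y^3*z^2 - 2*x*y^2*z + x^2*y - y*z^2 + x*z - y
trace(b a b^3 a b a) = trace(b)*trace(b a b a b a b) - trace(b a b a b a) = y^2*z^3 - x*y*z^2 - 2*y^2*z - z^3 + x*y + 3*z
trace(b a^-1 b a b^3 a) = trace(b a b^3 a b)*trace(a) - trace(b a b^3 a b a) = x*y^3*z^2 - 2*x^2*y^2*z - y^2*z^3 + x^3*y + x^2*z + 2*y^2*z + z^3 - 2*x*y - 3*z
trace(b a^-1 b a^-1 b a b^2) = trace(b a^-1 b a b^3)*trace(a) - trace(b a^-1 b a b^3 a) = x^2*y^4*z - x^3*y^3 - 2*x*y^3*z^2 + y^2*z^3 + x^3*y + x*y^3 + 2*x*y*z^2 - x^2*z - 2*y^2*z - z^3 - x*y + 3*z
trace(a b a^2) = trace(a)*trace(a b a) - trace(a b) = x^2*z - x*y - z
trace(a b^2 a b a) = trace(b)*trace(a b a^2 b) - trace(a b a^2) = x*y*z^2 - x^2*z - y^2*z + z
trace(b^2 a b^2 a b a) = trace(b)*trace(a b^2 a b a b) - trace(a b^2 a b a) = y^2*z^3 - 2*x*y*z^2 + x^2*z - y^2*z + x*y - z
trace(b a b^2 a b a^-1 b) = trace(b^2 a b^2 a b)*trace(a) - trace(b^2 a b^2 a b a) = x*y^3*z^2 - 2*x^2*y^2*z - y^2*z^3 + x^3*y + x*y*z^2 + y^2*z - 2*x*y + z
trace(a b a b a b a b) = trace(b a b a)*trace(b a b a) - trace(1)   [split at repeated b] = z^4 - 4*z^2 + 2
trace(a b a b a b a) = trace(a)*trace(b a b a b a) - trace(b a b a b) = x*z^3 - y*z^2 - 2*x*z + y
trace(b a b a b^2 a b a) = trace(b)*trace(a b a b a b a b) - trace(a b a b a b a) = y*z^4 - x*z^3 - 3*y*z^2 + 2*x*z + y
trace(b a b^2 a b a^-1 b a) = trace(b a b a b^2 a b)*trace(a) - trace(b a b a b^2 a b a) = x*y^2*z^3 - 2*x^2*y*z^2 - y*z^4 + x^3*z - x*y^2*z + x*z^3 + x^2*y + 3*y*z^2 - 3*x*z - y
trace(b a^-1 b a^-1 b a b^2 a) = trace(b a b^2 a b a^-1 b)*trace(a) - trace(b a b^2 a b a^-1 b a) = x^2*y^3*z^2 - 2*x^3*y^2*z - 2*x*y^2*z^3 + x^4*y + 3*x^2*y*z^2 + y*z^4 - x^3*z + 2*x*y^2*z - x*z^3 - 3*x^2*y - 3*y*z^2 + 4*x*z + y
trace(a b^2 a^-1 b a^-1 b a^-1 b) = trace(b a^-1 b a^-1 b a b^2)*trace(a) - trace(b a^-1 b a^-1 b a b^2 a) = x^3*y^4*z - x^4*y^3 - 3*x^2*y^3*z^2 + 2*x^3*y^2*z + 3*x*y^2*z^3 + x^2*y^3 - x^2*y*z^2 - y*z^4 - 4*x*y^2*z + 2*x^2*y + 3*y*z^2 - x*z - y
trace(b^-1 a b^2 a^-1 b a^-1 b a^-1) = trace(a b^2 a^-1 b a^-1 b a^-1)*trace(b) - trace(a b^2 a^-1 b a^-1 b a^-1 b) = -x^3*y^4*z + x^4*y^3 + x^2*y^5 + 3*x^2*y^3*z^2 - 2*x^3*y^2*z - 2*x*y^4*z - 3*x*y^2*z^3 - 3*x^2*y^3 + x^2*y*z^2 + y^3*z^2 + y*z^4 + 7*x*y^2*z - 2*x^2*y - y^3 - 4*y*z^2 + x*z + 3*y
trace(a^-1 b a^-1 b^-2 a b^2 a^-1 b) = trace(b^-1 a b^2 a^-1 b a^-1 b a^-1)*trace(b) - trace(b^-1 a b^2 a^-1 b a^-1 b a^-1 b) = -x^3*y^5*z + x^4*y^4 + x^2*y^6 + 3*x^2*y^4*z^2 - 2*x^3*y^3*z - 2*x*y^5*z - 3*x*y^3*z^3 - 4*x^2*y^4 + x^2*y^2*z^2 + y^4*z^2 + y^2*z^4 + 9*x*y^3*z - y^4 - 5*y^2*z^2 - 2*x*y*z + 4*y^2 + z^2 - 2
trace(b^-2 a b^2 a^-1 b^-1 a^-1 b a^-1) = trace(a^-1 b a^-1 b^-2 a b^2 a^-1)*trace(b) - trace(a^-1 b a^-1 b^-2 a b^2 a^-1 b) = -x^2*y^4*z^2 + x^3*y^3*z + 2*x*y^5*z + 2*x*y^3*z^3 - x^2*y^4 - x^2*y^2*z^2 - y^6 - 2*y^4*z^2 - y^2*z^4 - 6*x*y^3*z + 2*x^2*y^2 + 6*y^4 + 6*y^2*z^2 + x*y*z - 9*y^2 - z^2 + 2

-x^2*y^4*z^2 + x^3*y^3*z + 2*x*y^5*z + 2*x*y^3*z^3 - x^2*y^4 - x^2*y^2*z^2 - y^6 - 2*y^4*z^2 - y^2*z^4 - 6*x*y^3*z + 2*x^2*y^2 + 6*y^4 + 6*y^2*z^2 + x*y*z - 9*y^2 - z^2 + 2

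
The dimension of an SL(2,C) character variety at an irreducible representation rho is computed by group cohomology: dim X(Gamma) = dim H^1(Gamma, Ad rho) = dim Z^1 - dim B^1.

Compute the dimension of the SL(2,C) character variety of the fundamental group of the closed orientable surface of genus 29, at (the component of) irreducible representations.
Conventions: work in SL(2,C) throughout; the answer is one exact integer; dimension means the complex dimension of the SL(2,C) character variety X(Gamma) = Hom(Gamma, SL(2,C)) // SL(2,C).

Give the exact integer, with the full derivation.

168

The genus-29 surface group: 2g = 58 generators, one relator prod [a_i, b_i].
Before the relator condition, cocycle space has dim 3*58 = 174.
d_2 is surjective at irreducible rho (its cokernel H^2 is dual to H^0 = 0), so dim Z^1 = 174 - 3 = 171.
Coboundaries contribute dim B^1 = 3 (injective at irreducible rho).
Hence dim X = 171 - 3 = 168.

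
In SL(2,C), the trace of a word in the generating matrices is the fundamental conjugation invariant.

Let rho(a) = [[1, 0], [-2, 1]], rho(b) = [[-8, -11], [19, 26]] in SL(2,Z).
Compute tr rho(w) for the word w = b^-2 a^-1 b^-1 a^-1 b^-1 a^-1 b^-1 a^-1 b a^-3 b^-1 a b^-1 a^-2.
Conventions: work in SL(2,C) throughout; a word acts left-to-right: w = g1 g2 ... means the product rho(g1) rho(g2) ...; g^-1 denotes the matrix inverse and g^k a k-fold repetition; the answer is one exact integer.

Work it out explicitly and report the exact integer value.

415839540926

rho(b^-1) = [[26, 11], [-19, -8]]
... * rho(b^-1) = [[26, 11], [-19, -8]]  ->  [[467, 198], [-342, -145]]
... * rho(a^-1) = [[1, 0], [2, 1]]  ->  [[863, 198], [-632, -145]]
... * rho(b^-1) = [[26, 11], [-19, -8]]  ->  [[18676, 7909], [-13677, -5792]]
... * rho(a^-1) = [[1, 0], [2, 1]]  ->  [[34494, 7909], [-25261, -5792]]
... * rho(b^-1) = [[26, 11], [-19, -8]]  ->  [[746573, 316162], [-546738, -231535]]
... * rho(a^-1) = [[1, 0], [2, 1]]  ->  [[1378897, 316162], [-1009808, -231535]]
... * rho(b^-1) = [[26, 11], [-19, -8]]  ->  [[29844244, 12638571], [-21855843, -9255608]]
... * rho(a^-1) = [[1, 0], [2, 1]]  ->  [[55121386, 12638571], [-40367059, -9255608]]
... * rho(b) = [[-8, -11], [19, 26]]  ->  [[-200838239, -277732400], [147079920, 203391841]]
... * rho(a^-1) = [[1, 0], [2, 1]]  ->  [[-756303039, -277732400], [553863602, 203391841]]
... * rho(a^-1) = [[1, 0], [2, 1]]  ->  [[-1311767839, -277732400], [960647284, 203391841]]
... * rho(a^-1) = [[1, 0], [2, 1]]  ->  [[-1867232639, -277732400], [1367430966, 203391841]]
... * rho(b^-1) = [[26, 11], [-19, -8]]  ->  [[-43271133014, -18317699829], [31688760137, 13414605898]]
... * rho(a) = [[1, 0], [-2, 1]]  ->  [[-6635733356, -18317699829], [4859548341, 13414605898]]
... * rho(b^-1) = [[26, 11], [-19, -8]]  ->  [[175507229495, 73548531716], [-128529255196, -53861815433]]
... * rho(a^-1) = [[1, 0], [2, 1]]  ->  [[322604292927, 73548531716], [-236252886062, -53861815433]]
... * rho(a^-1) = [[1, 0], [2, 1]]  ->  [[469701356359, 73548531716], [-343976516928, -53861815433]]
tr = 469701356359 + -53861815433 = 415839540926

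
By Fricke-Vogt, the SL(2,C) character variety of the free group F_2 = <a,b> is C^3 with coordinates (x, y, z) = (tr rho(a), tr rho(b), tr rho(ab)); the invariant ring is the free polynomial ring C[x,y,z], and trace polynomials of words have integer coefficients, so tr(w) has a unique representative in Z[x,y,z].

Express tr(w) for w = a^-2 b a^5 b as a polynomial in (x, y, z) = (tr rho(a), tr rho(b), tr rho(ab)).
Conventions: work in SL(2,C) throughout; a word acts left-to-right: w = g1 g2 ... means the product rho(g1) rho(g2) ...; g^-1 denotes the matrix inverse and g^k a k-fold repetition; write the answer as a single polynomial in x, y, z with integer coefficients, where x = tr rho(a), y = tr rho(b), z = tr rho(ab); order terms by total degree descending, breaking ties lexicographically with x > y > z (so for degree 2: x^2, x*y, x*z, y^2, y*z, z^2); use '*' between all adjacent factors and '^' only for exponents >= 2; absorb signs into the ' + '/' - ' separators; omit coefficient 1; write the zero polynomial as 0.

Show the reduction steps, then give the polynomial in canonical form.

x^6*y*z - x^7 - x^5*y^2 - x^5*z^2 - 3*x^4*y*z + 7*x^5 + 3*x^3*y^2 + 3*x^3*z^2 + 2*x^2*y*z - 14*x^3 - 2*x*y^2 - x*z^2 - y*z + 7*x

trace(a b a) = trace(a) trace(b a) - trace(b)   [square of a] = x*z - y
trace(b a^3) = trace(a) trace(a b a) - trace(a b)   [square of a] = x^2*z - x*y - z
trace(a^3 b a) = trace(a) trace(b a^3) - trace(b a^2)   [square of a] = x^3*z - x^2*y - 2*x*z + y
trace(a^5 b) = trace(a) trace(a^3 b a) - trace(a^3 b)   [square of a] = x^4*z - x^3*y - 3*x^2*z + 2*x*y + z
trace(a^2) = trace(a) trace(a) - trace(1)   [square of a] = x^2 - 2
trace(a^3) = trace(a) trace(a^2) - trace(a)   [square of a] = x^3 - 3*x
trace(a^4) = trace(a) trace(a^3) - trace(a^2)   [square of a] = x^4 - 4*x^2 + 2
trace(a^5) = trace(a) trace(a^4) - trace(a^3)   [square of a] = x^5 - 5*x^3 + 5*x
trace(b a^5 b) = trace(b) trace(a^5 b) - trace(a^5)   [square of b] = x^4*y*z - x^5 - x^3*y^2 - 3*x^2*y*z + 5*x^3 + 2*x*y^2 + y*z - 5*x
trace(b a b a) = trace(b a) trace(b a) - trace(1)   [split at a repeated b] = z^2 - 2
trace(b a b) = trace(b) trace(a b) - trace(a)   [square of b] = y*z - x
trace(b a b a^2) = trace(a) trace(b a b a) - trace(b a b)   [square of a] = x*z^2 - y*z - x
trace(a^2 b a b a) = trace(a) trace(b a b a^2) - trace(b a b a)   [square of a] = x^2*z^2 - x*y*z - x^2 - z^2 + 2
trace(b a b a^4) = trace(a) trace(a^2 b a b a) - trace(a^2 b a b)   [square of a] = x^3*z^2 - x^2*y*z - x^3 - 2*x*z^2 + y*z + 3*x
trace(b a^5 b a) = trace(a) trace(b a b a^4) - trace(b a b a^3)   [square of a] = x^4*z^2 - x^3*y*z - x^4 - 3*x^2*z^2 + 2*x*y*z + 4*x^2 + z^2 - 2
trace(b a^5 b a^-1) = trace(b a^5 b) trace(a) - trace(b a^5 b a)   [inverse elimination on a] = x^5*y*z - x^6 - x^4*y^2 - x^4*z^2 - 2*x^3*y*z + 6*x^4 + 2*x^2*y^2 + 3*x^2*z^2 - x*y*z - 9*x^2 - z^2 + 2
trace(a^-2 b a^5 b) = trace(b a^5 b a^-1) trace(a) - trace(b a^5 b)   [inverse elimination on a] = x^6*y*z - x^7 - x^5*y^2 - x^5*z^2 - 3*x^4*y*z + 7*x^5 + 3*x^3*y^2 + 3*x^3*z^2 + 2*x^2*y*z - 14*x^3 - 2*x*y^2 - x*z^2 - y*z + 7*x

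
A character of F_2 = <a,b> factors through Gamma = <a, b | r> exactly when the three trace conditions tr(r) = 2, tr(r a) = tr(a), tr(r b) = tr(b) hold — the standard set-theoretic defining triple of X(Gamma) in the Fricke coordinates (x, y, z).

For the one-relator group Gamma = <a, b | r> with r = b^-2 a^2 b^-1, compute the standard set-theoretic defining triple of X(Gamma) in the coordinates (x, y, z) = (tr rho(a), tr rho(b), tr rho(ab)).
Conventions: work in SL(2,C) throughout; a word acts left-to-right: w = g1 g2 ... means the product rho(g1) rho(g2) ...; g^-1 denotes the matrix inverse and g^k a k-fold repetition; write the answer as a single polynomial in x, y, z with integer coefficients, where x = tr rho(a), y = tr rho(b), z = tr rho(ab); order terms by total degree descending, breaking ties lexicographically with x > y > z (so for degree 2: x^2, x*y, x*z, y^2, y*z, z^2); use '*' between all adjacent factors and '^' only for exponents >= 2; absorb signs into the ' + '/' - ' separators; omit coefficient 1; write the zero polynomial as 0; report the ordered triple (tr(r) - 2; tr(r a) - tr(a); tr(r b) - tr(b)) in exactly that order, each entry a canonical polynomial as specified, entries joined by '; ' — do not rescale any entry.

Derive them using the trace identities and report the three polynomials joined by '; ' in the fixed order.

trace(a^2) = trace(a) * trace(a) - trace(1) = x^2 - 2
trace(a^2 b) = trace(a) * trace(b a) - trace(b) = x*z - y
trace(b^-1 a^2) = trace(a^2) * trace(b) - trace(a^2 b) = x^2*y - x*z - y
trace(a^2 b^-2) = trace(b^-1 a^2) * trace(b) - trace(b^-1 a^2 b) = x^2*y^2 - x*y*z - x^2 - y^2 + 2
trace(b^-2 a^2 b^-1) = trace(a^2 b^-2) * trace(b) - trace(a^2 b^-1) = x^2*y^3 - x*y^2*z - 2*x^2*y - y^3 + x*z + 3*y
trace(a^3) = trace(a) * trace(a^2) - trace(a) = x^3 - 3*x
trace(a^3 b) = trace(a) * trace(a b a) - trace(a b) = x^2*z - x*y - z
trace(a^2 b^-1 a) = trace(a^3) * trace(b) - trace(a^3 b) = x^3*y - x^2*z - 2*x*y + z
trace(b a b a) = trace(b a) * trace(b a) - trace(1)   [split at repeated b] = z^2 - 2
trace(b a b) = trace(b) * trace(a b) - trace(a) = y*z - x
trace(a b a^2 b) = trace(a) * trace(b a b a) - trace(b a b) = x*z^2 - y*z - x
trace(a^2 b^-1 a b) = trace(a b a^2) * trace(b) - trace(a b a^2 b) = x^2*y*z - x*y^2 - x*z^2 + x
trace(a^2 b^-1 a b^-1) = trace(a^2 b^-1 a) * trace(b) - trace(a^2 b^-1 a b) = x^3*y^2 - 2*x^2*y*z - x*y^2 + x*z^2 + y*z - x
trace(b^-2 a^2 b^-1 a) = trace(a^2 b^-1 a b^-1) * trace(b) - trace(a^2 b^-1 a) = x^3*y^3 - 2*x^2*y^2*z - x^3*y - x*y^3 + x*y*z^2 + x^2*z + y^2*z + x*y - z
assemble the triple (trace(r) - 2; trace(r a) - x; trace(r b) - y)

x^2*y^3 - x*y^2*z - 2*x^2*y - y^3 + x*z + 3*y - 2; x^3*y^3 - 2*x^2*y^2*z - x^3*y - x*y^3 + x*y*z^2 + x^2*z + y^2*z + x*y - x - z; x^2*y^2 - x*y*z - x^2 - y^2 - y + 2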